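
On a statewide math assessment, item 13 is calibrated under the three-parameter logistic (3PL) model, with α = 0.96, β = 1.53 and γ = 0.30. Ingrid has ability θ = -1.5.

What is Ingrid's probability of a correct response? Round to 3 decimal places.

P(θ) = γ + (1 − γ) · 1 / (1 + exp(−α(θ − β)))
Exponent: 0.96 × (-1.5 − 1.53) = -2.9088
1/(1 + e^{2.9088}) = 0.0517
P = 0.30 + 0.70 × 0.0517 = 0.3362

0.336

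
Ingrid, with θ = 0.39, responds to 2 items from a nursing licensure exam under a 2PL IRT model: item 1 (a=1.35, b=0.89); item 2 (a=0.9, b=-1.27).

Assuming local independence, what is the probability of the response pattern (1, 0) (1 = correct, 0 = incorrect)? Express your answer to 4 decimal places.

P(θ) = 1 / (1 + exp(−a(θ − b)))
P_1 = 1/(1+e^{0.6750}) = 0.3374
P_2 = 1/(1+e^{-1.4940}) = 0.8167
L = P_1 × (1−P_2) = 0.3374 × 0.1833 = 0.06185

0.0618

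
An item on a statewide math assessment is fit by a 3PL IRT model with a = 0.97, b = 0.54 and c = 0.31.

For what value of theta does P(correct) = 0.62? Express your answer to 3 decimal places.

P(theta) = c + (1 − c) · 1 / (1 + exp(−a(theta − b)))
Remove guessing floor: (0.62 − 0.31)/(1 − 0.31) = 0.4493
logit = ln(0.4493/0.5507) = -0.2036
theta = b + logit/(a) = 0.54 + (-0.2036)/0.9700 = 0.3301

0.330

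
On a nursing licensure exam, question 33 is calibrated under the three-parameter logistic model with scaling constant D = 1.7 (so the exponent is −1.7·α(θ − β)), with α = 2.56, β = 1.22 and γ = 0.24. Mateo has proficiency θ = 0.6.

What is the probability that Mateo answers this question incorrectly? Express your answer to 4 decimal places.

0.7121

P(θ) = γ + (1 − γ) · 1 / (1 + exp(−D·α(θ − β)))
Exponent: 1.7 × 2.56 × (0.6 − 1.22) = -2.6982
1/(1 + e^{2.6982}) = 0.0631
P = 0.24 + 0.76 × 0.0631 = 0.2879
P(incorrect) = 1 − 0.2879 = 0.7121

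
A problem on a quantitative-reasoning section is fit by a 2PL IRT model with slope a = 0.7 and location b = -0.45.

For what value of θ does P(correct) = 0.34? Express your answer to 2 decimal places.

-1.40

P(θ) = 1 / (1 + exp(−a(θ − b)))
logit = ln(0.3400/0.6600) = -0.6633
θ = b + logit/(a) = -0.45 + (-0.6633)/0.7000 = -1.3976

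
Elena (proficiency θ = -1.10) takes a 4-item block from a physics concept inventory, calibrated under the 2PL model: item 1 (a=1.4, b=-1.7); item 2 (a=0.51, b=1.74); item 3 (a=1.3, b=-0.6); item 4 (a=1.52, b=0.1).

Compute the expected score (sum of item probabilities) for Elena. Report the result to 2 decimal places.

P(θ) = 1 / (1 + exp(−a(θ − b)))
P_1 = 1/(1+e^{-0.8400}) = 0.6985
P_2 = 1/(1+e^{1.4484}) = 0.1902
P_3 = 1/(1+e^{0.6500}) = 0.3430
P_4 = 1/(1+e^{1.8240}) = 0.1390
E[score] = 0.6985 + 0.1902 + 0.3430 + 0.1390 = 1.3707

1.37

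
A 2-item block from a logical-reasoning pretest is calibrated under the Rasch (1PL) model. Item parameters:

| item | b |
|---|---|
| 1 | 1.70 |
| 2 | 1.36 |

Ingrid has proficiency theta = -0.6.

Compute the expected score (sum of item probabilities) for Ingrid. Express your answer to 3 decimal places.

P(theta) = 1 / (1 + exp(−(theta − b)))
P_1 = 1/(1+e^{2.3000}) = 0.0911
P_2 = 1/(1+e^{1.9600}) = 0.1235
E[score] = 0.0911 + 0.1235 = 0.2146

0.215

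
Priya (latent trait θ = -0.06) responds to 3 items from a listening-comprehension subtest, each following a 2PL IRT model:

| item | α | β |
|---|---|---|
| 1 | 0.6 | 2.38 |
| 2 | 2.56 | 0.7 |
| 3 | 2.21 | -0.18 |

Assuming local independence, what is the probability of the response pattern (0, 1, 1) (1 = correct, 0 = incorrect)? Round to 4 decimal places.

P(θ) = 1 / (1 + exp(−α(θ − β)))
P_1 = 1/(1+e^{1.4640}) = 0.1879
P_2 = 1/(1+e^{1.9456}) = 0.1250
P_3 = 1/(1+e^{-0.2652}) = 0.5659
L = (1−P_1) × P_2 × P_3 = 0.8121 × 0.1250 × 0.5659 = 0.05747

0.0575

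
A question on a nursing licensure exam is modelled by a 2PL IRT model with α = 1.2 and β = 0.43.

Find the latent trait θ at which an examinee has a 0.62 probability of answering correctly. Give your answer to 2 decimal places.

0.84

P(θ) = 1 / (1 + exp(−α(θ − β)))
logit = ln(0.6200/0.3800) = 0.4895
θ = β + logit/(α) = 0.43 + 0.4895/1.2000 = 0.8380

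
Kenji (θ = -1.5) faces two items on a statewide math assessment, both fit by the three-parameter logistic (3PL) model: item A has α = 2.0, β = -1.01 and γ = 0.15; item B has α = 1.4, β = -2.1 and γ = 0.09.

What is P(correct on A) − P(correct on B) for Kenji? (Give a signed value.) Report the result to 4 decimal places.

P(θ) = γ + (1 − γ) · 1 / (1 + exp(−α(θ − β)))
P_A = 0.3820
P_B = 0.7256
P_A − P_B = -0.3436

-0.3436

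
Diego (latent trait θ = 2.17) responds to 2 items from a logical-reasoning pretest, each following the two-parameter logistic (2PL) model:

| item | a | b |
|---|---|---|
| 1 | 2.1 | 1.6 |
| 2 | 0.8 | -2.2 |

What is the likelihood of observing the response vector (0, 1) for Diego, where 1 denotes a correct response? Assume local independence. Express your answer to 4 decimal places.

0.2252

P(θ) = 1 / (1 + exp(−a(θ − b)))
P_1 = 1/(1+e^{-1.1970}) = 0.7680
P_2 = 1/(1+e^{-3.4960}) = 0.9706
L = (1−P_1) × P_2 = 0.2320 × 0.9706 = 0.22518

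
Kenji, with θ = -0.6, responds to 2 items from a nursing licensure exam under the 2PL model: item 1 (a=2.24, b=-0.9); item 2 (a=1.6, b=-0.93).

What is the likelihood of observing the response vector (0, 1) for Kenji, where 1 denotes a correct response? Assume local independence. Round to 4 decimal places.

P(θ) = 1 / (1 + exp(−a(θ − b)))
P_1 = 1/(1+e^{-0.6720}) = 0.6620
P_2 = 1/(1+e^{-0.5280}) = 0.6290
L = (1−P_1) × P_2 = 0.3380 × 0.6290 = 0.21264

0.2126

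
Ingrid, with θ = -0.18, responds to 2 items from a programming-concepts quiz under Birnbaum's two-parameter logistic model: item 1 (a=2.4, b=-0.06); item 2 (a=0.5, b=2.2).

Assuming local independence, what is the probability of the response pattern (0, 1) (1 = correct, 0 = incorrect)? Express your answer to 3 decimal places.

P(θ) = 1 / (1 + exp(−a(θ − b)))
P_1 = 1/(1+e^{0.2880}) = 0.4285
P_2 = 1/(1+e^{1.1900}) = 0.2333
L = (1−P_1) × P_2 = 0.5715 × 0.2333 = 0.13331

0.133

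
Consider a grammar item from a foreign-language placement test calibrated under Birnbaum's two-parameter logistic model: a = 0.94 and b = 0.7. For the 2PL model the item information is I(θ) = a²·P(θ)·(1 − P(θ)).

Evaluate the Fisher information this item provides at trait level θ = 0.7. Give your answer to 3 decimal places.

P = 1/(1+e^{0.0000}) = 0.5000
P(1−P) = 0.5000 × 0.5000 = 0.2500
I = a² × P(1−P) = 0.94² × 0.2500 = 0.22090

0.221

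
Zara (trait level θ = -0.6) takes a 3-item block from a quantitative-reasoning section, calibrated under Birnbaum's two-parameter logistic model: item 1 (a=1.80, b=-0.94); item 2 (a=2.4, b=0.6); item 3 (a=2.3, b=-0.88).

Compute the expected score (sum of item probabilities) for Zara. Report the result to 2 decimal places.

P(θ) = 1 / (1 + exp(−a(θ − b)))
P_1 = 1/(1+e^{-0.6120}) = 0.6484
P_2 = 1/(1+e^{2.8800}) = 0.0532
P_3 = 1/(1+e^{-0.6440}) = 0.6557
E[score] = 0.6484 + 0.0532 + 0.6557 = 1.3572

1.36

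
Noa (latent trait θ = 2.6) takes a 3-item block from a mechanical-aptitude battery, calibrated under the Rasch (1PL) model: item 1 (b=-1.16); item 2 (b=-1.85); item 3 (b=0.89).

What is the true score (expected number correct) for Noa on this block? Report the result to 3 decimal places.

2.813

P(θ) = 1 / (1 + exp(−(θ − b)))
P_1 = 1/(1+e^{-3.7600}) = 0.9772
P_2 = 1/(1+e^{-4.4500}) = 0.9885
P_3 = 1/(1+e^{-1.7100}) = 0.8468
E[score] = 0.9772 + 0.9885 + 0.8468 = 2.8125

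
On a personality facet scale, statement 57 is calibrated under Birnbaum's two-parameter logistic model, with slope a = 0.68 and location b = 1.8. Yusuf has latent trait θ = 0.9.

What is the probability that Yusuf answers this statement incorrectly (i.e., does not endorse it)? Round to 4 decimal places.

P(θ) = 1 / (1 + exp(−a(θ − b)))
Exponent: 0.68 × (0.9 − 1.8) = -0.6120
1/(1 + e^{0.6120}) = 0.3516
P(incorrect) = 1 − 0.3516 = 0.6484

0.6484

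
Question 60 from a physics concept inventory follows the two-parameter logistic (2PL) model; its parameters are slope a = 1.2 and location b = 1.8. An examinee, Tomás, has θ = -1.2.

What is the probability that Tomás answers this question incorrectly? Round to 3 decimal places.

P(θ) = 1 / (1 + exp(−a(θ − b)))
Exponent: 1.2 × (-1.2 − 1.8) = -3.6000
1/(1 + e^{3.6000}) = 0.0266
P(incorrect) = 1 − 0.0266 = 0.9734

0.973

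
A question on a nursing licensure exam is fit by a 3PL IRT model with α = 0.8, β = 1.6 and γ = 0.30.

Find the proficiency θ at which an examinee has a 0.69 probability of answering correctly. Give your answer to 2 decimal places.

P(θ) = γ + (1 − γ) · 1 / (1 + exp(−α(θ − β)))
Remove guessing floor: (0.69 − 0.30)/(1 − 0.30) = 0.5571
logit = ln(0.5571/0.4429) = 0.2296
θ = β + logit/(α) = 1.6 + 0.2296/0.8000 = 1.8870

1.89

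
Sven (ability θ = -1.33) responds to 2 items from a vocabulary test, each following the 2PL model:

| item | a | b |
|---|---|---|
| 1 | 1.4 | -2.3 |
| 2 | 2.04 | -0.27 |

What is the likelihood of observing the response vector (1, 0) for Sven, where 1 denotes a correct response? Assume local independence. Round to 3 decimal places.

0.713

P(θ) = 1 / (1 + exp(−a(θ − b)))
P_1 = 1/(1+e^{-1.3580}) = 0.7954
P_2 = 1/(1+e^{2.1624}) = 0.1032
L = P_1 × (1−P_2) = 0.7954 × 0.8968 = 0.71336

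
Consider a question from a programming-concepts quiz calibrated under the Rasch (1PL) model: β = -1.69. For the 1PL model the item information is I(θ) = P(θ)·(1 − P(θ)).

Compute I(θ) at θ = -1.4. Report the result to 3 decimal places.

P = 1/(1+e^{-0.2900}) = 0.5720
P(1−P) = 0.5720 × 0.4280 = 0.2448
I = P(1−P) = 0.24482

0.245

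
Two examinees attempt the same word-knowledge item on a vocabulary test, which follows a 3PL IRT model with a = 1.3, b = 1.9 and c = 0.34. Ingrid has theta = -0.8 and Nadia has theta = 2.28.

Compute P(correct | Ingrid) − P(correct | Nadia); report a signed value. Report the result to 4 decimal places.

P(theta) = c + (1 − c) · 1 / (1 + exp(−a(theta − b)))
P(Ingrid) = 0.3592  [exponent -3.5100]
P(Nadia) = 0.7499  [exponent 0.4940]
Difference = 0.3592 − 0.7499 = -0.3907

-0.3907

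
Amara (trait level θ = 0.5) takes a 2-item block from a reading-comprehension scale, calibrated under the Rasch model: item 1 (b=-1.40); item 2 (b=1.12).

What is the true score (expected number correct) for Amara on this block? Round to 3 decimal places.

P(θ) = 1 / (1 + exp(−(θ − b)))
P_1 = 1/(1+e^{-1.9000}) = 0.8699
P_2 = 1/(1+e^{0.6200}) = 0.3498
E[score] = 0.8699 + 0.3498 = 1.2197

1.220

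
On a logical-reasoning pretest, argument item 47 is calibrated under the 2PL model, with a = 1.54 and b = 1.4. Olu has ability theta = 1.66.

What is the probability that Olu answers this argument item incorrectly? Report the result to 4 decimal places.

P(theta) = 1 / (1 + exp(−a(theta − b)))
Exponent: 1.54 × (1.66 − 1.4) = 0.4004
1/(1 + e^{-0.4004}) = 0.5988
P(incorrect) = 1 − 0.5988 = 0.4012

0.4012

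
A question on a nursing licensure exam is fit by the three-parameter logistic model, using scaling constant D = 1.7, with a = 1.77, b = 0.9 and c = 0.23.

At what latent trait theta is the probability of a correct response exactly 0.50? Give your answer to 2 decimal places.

P(theta) = c + (1 − c) · 1 / (1 + exp(−D·a(theta − b)))
Remove guessing floor: (0.50 − 0.23)/(1 − 0.23) = 0.3506
logit = ln(0.3506/0.6494) = -0.6162
theta = b + logit/(1.7·a) = 0.9 + (-0.6162)/3.0090 = 0.6952

0.70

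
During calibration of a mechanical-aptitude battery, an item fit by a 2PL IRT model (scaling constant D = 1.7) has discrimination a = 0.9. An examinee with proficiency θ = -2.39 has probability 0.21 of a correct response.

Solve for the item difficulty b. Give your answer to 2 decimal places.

-1.52

P(θ) = 1 / (1 + exp(−D·a(θ − b)))
logit(0.21) = ln(0.21/0.79) = -1.3249
b = θ − logit/(1.7·a) = -2.39 − (-1.3249)/1.5300 = -1.5240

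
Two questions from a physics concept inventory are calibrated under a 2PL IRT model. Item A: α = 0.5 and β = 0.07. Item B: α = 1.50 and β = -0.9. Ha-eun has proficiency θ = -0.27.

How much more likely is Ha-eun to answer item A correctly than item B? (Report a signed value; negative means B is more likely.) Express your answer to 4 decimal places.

-0.2625

P(θ) = 1 / (1 + exp(−α(θ − β)))
P_A = 0.4576
P_B = 0.7201
P_A − P_B = -0.2625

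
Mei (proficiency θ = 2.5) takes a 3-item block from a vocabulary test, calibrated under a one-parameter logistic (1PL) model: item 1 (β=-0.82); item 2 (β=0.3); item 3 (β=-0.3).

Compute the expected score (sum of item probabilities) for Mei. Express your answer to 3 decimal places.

2.808

P(θ) = 1 / (1 + exp(−(θ − β)))
P_1 = 1/(1+e^{-3.3200}) = 0.9651
P_2 = 1/(1+e^{-2.2000}) = 0.9002
P_3 = 1/(1+e^{-2.8000}) = 0.9427
E[score] = 0.9651 + 0.9002 + 0.9427 = 2.8080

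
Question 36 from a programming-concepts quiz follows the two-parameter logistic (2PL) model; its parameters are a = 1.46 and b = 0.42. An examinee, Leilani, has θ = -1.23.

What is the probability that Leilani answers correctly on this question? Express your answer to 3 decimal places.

P(θ) = 1 / (1 + exp(−a(θ − b)))
Exponent: 1.46 × (-1.23 − 0.42) = -2.4090
1/(1 + e^{2.4090}) = 0.0825

0.082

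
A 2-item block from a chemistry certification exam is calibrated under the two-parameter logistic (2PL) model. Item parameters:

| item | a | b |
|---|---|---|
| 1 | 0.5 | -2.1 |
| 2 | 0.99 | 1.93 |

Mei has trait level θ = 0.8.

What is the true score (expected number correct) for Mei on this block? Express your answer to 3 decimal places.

1.056

P(θ) = 1 / (1 + exp(−a(θ − b)))
P_1 = 1/(1+e^{-1.4500}) = 0.8100
P_2 = 1/(1+e^{1.1187}) = 0.2463
E[score] = 0.8100 + 0.2463 = 1.0563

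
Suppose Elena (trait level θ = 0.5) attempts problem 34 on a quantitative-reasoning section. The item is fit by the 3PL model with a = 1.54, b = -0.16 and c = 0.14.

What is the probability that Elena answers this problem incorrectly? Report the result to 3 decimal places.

P(θ) = c + (1 − c) · 1 / (1 + exp(−a(θ − b)))
Exponent: 1.54 × (0.5 − (-0.16)) = 1.0164
1/(1 + e^{-1.0164}) = 0.7343
P = 0.14 + 0.86 × 0.7343 = 0.7715
P(incorrect) = 1 − 0.7715 = 0.2285

0.229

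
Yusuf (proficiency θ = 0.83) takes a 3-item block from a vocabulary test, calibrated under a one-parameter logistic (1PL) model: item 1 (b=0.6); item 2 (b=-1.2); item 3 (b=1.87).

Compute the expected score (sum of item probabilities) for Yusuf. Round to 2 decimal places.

P(θ) = 1 / (1 + exp(−(θ − b)))
P_1 = 1/(1+e^{-0.2300}) = 0.5572
P_2 = 1/(1+e^{-2.0300}) = 0.8839
P_3 = 1/(1+e^{1.0400}) = 0.2611
E[score] = 0.5572 + 0.8839 + 0.2611 = 1.7023

1.70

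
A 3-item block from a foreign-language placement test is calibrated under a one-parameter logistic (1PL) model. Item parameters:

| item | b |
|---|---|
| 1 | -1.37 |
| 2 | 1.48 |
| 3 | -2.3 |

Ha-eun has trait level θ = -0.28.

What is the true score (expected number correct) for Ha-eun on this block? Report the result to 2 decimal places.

1.78

P(θ) = 1 / (1 + exp(−(θ − b)))
P_1 = 1/(1+e^{-1.0900}) = 0.7484
P_2 = 1/(1+e^{1.7600}) = 0.1468
P_3 = 1/(1+e^{-2.0200}) = 0.8829
E[score] = 0.7484 + 0.1468 + 0.8829 = 1.7781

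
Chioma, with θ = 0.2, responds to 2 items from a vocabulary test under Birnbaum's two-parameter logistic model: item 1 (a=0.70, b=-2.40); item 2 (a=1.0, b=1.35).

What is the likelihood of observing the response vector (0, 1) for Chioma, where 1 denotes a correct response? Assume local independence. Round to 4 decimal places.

P(θ) = 1 / (1 + exp(−a(θ − b)))
P_1 = 1/(1+e^{-1.8200}) = 0.8606
P_2 = 1/(1+e^{1.1500}) = 0.2405
L = (1−P_1) × P_2 = 0.1394 × 0.2405 = 0.03353

0.0335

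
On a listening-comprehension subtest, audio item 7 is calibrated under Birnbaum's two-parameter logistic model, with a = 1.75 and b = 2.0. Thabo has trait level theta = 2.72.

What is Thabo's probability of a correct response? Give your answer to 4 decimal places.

0.7790

P(theta) = 1 / (1 + exp(−a(theta − b)))
Exponent: 1.75 × (2.72 − 2.0) = 1.2600
1/(1 + e^{-1.2600}) = 0.7790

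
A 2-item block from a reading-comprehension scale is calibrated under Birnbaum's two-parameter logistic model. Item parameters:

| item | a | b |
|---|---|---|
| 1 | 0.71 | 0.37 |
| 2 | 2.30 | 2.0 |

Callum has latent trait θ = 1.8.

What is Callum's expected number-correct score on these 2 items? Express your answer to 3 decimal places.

1.121

P(θ) = 1 / (1 + exp(−a(θ − b)))
P_1 = 1/(1+e^{-1.0153}) = 0.7341
P_2 = 1/(1+e^{0.4600}) = 0.3870
E[score] = 0.7341 + 0.3870 = 1.1210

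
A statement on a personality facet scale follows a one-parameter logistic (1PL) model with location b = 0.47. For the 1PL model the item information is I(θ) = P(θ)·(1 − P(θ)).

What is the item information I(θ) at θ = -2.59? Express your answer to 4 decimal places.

P = 1/(1+e^{3.0600}) = 0.0448
P(1−P) = 0.0448 × 0.9552 = 0.0428
I = P(1−P) = 0.04278

0.0428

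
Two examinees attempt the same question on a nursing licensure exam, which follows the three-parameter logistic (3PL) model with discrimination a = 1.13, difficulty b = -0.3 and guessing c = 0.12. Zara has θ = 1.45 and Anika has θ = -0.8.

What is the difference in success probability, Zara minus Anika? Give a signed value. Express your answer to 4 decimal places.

P(θ) = c + (1 − c) · 1 / (1 + exp(−a(θ − b)))
P(Zara) = 0.8930  [exponent 1.9775]
P(Anika) = 0.4389  [exponent -0.5650]
Difference = 0.8930 − 0.4389 = 0.4541

0.4541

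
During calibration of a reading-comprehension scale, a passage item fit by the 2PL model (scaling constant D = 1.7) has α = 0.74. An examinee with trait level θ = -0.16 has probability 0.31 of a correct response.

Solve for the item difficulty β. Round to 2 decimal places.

P(θ) = 1 / (1 + exp(−D·α(θ − β)))
logit(0.31) = ln(0.31/0.69) = -0.8001
β = θ − logit/(1.7·α) = -0.16 − (-0.8001)/1.2580 = 0.4760

0.48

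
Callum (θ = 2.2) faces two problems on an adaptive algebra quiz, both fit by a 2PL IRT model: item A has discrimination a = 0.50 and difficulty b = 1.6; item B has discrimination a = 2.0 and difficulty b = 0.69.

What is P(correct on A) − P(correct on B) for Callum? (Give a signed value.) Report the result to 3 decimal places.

P(θ) = 1 / (1 + exp(−a(θ − b)))
P_A = 0.5744
P_B = 0.9535
P_A − P_B = -0.3790

-0.379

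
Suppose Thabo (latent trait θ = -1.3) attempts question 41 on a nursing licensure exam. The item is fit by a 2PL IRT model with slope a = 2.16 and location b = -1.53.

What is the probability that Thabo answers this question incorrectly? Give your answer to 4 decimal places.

P(θ) = 1 / (1 + exp(−a(θ − b)))
Exponent: 2.16 × (-1.3 − (-1.53)) = 0.4968
1/(1 + e^{-0.4968}) = 0.6217
P(incorrect) = 1 − 0.6217 = 0.3783

0.3783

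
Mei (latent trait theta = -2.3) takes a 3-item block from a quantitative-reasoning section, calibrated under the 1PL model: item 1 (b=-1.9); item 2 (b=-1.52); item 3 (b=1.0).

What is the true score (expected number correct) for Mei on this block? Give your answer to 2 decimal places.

P(theta) = 1 / (1 + exp(−(theta − b)))
P_1 = 1/(1+e^{0.4000}) = 0.4013
P_2 = 1/(1+e^{0.7800}) = 0.3143
P_3 = 1/(1+e^{3.3000}) = 0.0356
E[score] = 0.4013 + 0.3143 + 0.0356 = 0.7512

0.75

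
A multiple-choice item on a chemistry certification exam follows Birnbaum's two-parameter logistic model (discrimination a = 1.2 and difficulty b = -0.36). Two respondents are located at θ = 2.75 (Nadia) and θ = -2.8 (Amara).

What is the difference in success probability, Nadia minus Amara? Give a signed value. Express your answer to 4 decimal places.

P(θ) = 1 / (1 + exp(−a(θ − b)))
P(Nadia) = 0.9766  [exponent 3.7320]
P(Amara) = 0.0508  [exponent -2.9280]
Difference = 0.9766 − 0.0508 = 0.9258

0.9258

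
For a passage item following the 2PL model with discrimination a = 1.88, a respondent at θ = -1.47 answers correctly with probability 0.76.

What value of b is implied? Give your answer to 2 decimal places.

-2.08

P(θ) = 1 / (1 + exp(−a(θ − b)))
logit(0.76) = ln(0.76/0.24) = 1.1527
b = θ − logit/(a) = -1.47 − 1.1527/1.8800 = -2.0831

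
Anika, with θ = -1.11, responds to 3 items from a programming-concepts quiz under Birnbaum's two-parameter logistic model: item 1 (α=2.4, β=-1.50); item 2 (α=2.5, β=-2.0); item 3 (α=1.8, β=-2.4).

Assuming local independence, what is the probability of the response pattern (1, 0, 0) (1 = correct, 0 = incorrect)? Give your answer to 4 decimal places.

0.0063

P(θ) = 1 / (1 + exp(−α(θ − β)))
P_1 = 1/(1+e^{-0.9360}) = 0.7183
P_2 = 1/(1+e^{-2.2250}) = 0.9025
P_3 = 1/(1+e^{-2.3220}) = 0.9107
L = P_1 × (1−P_2) × (1−P_3) = 0.7183 × 0.0975 × 0.0893 = 0.00626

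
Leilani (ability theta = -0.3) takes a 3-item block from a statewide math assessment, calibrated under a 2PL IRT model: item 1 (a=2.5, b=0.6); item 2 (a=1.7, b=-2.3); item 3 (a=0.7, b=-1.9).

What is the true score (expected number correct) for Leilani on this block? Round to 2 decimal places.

1.82

P(theta) = 1 / (1 + exp(−a(theta − b)))
P_1 = 1/(1+e^{2.2500}) = 0.0953
P_2 = 1/(1+e^{-3.4000}) = 0.9677
P_3 = 1/(1+e^{-1.1200}) = 0.7540
E[score] = 0.0953 + 0.9677 + 0.7540 = 1.8170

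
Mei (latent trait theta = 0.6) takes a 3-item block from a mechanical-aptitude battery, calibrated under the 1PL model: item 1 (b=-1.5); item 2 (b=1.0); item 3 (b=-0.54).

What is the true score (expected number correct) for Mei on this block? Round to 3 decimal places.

P(theta) = 1 / (1 + exp(−(theta − b)))
P_1 = 1/(1+e^{-2.1000}) = 0.8909
P_2 = 1/(1+e^{0.4000}) = 0.4013
P_3 = 1/(1+e^{-1.1400}) = 0.7577
E[score] = 0.8909 + 0.4013 + 0.7577 = 2.0499

2.050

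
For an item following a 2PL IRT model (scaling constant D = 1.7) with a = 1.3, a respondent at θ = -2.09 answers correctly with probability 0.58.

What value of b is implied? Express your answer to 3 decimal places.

P(θ) = 1 / (1 + exp(−D·a(θ − b)))
logit(0.58) = ln(0.58/0.42) = 0.3228
b = θ − logit/(1.7·a) = -2.09 − 0.3228/2.2100 = -2.2361

-2.236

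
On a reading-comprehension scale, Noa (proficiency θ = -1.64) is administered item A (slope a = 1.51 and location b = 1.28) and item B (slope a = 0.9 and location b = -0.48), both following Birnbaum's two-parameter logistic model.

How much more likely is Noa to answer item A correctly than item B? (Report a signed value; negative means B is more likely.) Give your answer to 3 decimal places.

P(θ) = 1 / (1 + exp(−a(θ − b)))
P_A = 0.0120
P_B = 0.2604
P_A − P_B = -0.2484

-0.248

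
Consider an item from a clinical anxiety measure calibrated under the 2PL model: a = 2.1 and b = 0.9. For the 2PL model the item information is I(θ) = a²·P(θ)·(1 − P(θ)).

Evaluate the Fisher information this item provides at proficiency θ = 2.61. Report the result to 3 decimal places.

0.115

P = 1/(1+e^{-3.5910}) = 0.9732
P(1−P) = 0.9732 × 0.0268 = 0.0261
I = a² × P(1−P) = 2.1² × 0.0261 = 0.11515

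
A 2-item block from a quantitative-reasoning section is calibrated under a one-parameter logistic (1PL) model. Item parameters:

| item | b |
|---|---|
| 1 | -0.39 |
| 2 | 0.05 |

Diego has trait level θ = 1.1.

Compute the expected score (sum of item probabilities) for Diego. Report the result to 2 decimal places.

P(θ) = 1 / (1 + exp(−(θ − b)))
P_1 = 1/(1+e^{-1.4900}) = 0.8161
P_2 = 1/(1+e^{-1.0500}) = 0.7408
E[score] = 0.8161 + 0.7408 = 1.5569

1.56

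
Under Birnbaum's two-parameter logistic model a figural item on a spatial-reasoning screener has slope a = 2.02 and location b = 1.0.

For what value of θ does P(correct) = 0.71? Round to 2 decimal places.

1.44

P(θ) = 1 / (1 + exp(−a(θ − b)))
logit = ln(0.7100/0.2900) = 0.8954
θ = b + logit/(a) = 1.0 + 0.8954/2.0200 = 1.4433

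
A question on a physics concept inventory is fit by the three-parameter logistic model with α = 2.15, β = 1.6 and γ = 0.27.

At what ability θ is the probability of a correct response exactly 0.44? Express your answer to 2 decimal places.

1.05

P(θ) = γ + (1 − γ) · 1 / (1 + exp(−α(θ − β)))
Remove guessing floor: (0.44 − 0.27)/(1 − 0.27) = 0.2329
logit = ln(0.2329/0.7671) = -1.1921
θ = β + logit/(α) = 1.6 + (-1.1921)/2.1500 = 1.0455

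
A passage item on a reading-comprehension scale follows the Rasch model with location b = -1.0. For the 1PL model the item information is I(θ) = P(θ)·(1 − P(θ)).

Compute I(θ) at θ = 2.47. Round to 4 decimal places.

0.0293

P = 1/(1+e^{-3.4700}) = 0.9698
P(1−P) = 0.9698 × 0.0302 = 0.0293
I = P(1−P) = 0.02927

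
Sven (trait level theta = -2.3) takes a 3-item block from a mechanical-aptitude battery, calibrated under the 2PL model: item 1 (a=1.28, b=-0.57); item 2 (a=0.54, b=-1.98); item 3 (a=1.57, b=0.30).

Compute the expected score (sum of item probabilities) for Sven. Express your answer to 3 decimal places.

0.572

P(theta) = 1 / (1 + exp(−a(theta − b)))
P_1 = 1/(1+e^{2.2144}) = 0.0985
P_2 = 1/(1+e^{0.1728}) = 0.4569
P_3 = 1/(1+e^{4.0820}) = 0.0166
E[score] = 0.0985 + 0.4569 + 0.0166 = 0.5720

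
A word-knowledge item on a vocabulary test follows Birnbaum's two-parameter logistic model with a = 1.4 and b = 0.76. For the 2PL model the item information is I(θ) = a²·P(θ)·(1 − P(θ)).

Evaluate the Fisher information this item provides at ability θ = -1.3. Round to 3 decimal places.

P = 1/(1+e^{2.8840}) = 0.0530
P(1−P) = 0.0530 × 0.9470 = 0.0501
I = a² × P(1−P) = 1.4² × 0.0501 = 0.09829

0.098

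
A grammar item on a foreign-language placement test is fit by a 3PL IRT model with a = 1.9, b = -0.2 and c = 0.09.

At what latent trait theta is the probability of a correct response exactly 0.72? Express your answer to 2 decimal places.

0.23

P(theta) = c + (1 − c) · 1 / (1 + exp(−a(theta − b)))
Remove guessing floor: (0.72 − 0.09)/(1 − 0.09) = 0.6923
logit = ln(0.6923/0.3077) = 0.8109
theta = b + logit/(a) = -0.2 + 0.8109/1.9000 = 0.2268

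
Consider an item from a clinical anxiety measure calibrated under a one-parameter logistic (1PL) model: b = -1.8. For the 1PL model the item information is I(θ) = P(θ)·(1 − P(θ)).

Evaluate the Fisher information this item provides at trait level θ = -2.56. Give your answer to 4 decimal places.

0.2171

P = 1/(1+e^{0.7600}) = 0.3186
P(1−P) = 0.3186 × 0.6814 = 0.2171
I = P(1−P) = 0.21711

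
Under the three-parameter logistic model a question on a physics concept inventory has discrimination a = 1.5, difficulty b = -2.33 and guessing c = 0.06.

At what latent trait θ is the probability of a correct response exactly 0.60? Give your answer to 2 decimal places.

-2.13

P(θ) = c + (1 − c) · 1 / (1 + exp(−a(θ − b)))
Remove guessing floor: (0.60 − 0.06)/(1 − 0.06) = 0.5745
logit = ln(0.5745/0.4255) = 0.3001
θ = b + logit/(a) = -2.33 + 0.3001/1.5000 = -2.1299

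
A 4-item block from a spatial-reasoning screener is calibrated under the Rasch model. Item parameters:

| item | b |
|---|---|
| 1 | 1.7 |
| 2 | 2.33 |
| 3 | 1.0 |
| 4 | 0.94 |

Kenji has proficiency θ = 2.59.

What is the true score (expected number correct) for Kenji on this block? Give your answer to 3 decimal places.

2.943

P(θ) = 1 / (1 + exp(−(θ − b)))
P_1 = 1/(1+e^{-0.8900}) = 0.7089
P_2 = 1/(1+e^{-0.2600}) = 0.5646
P_3 = 1/(1+e^{-1.5900}) = 0.8306
P_4 = 1/(1+e^{-1.6500}) = 0.8389
E[score] = 0.7089 + 0.5646 + 0.8306 + 0.8389 = 2.9430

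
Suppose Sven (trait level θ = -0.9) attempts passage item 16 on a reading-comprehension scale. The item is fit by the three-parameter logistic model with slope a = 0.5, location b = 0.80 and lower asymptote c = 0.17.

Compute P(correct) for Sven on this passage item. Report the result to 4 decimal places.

0.4185

P(θ) = c + (1 − c) · 1 / (1 + exp(−a(θ − b)))
Exponent: 0.5 × (-0.9 − 0.80) = -0.8500
1/(1 + e^{0.8500}) = 0.2994
P = 0.17 + 0.83 × 0.2994 = 0.4185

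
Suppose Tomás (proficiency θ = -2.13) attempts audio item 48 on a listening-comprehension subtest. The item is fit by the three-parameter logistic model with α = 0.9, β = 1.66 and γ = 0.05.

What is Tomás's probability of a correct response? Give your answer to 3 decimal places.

P(θ) = γ + (1 − γ) · 1 / (1 + exp(−α(θ − β)))
Exponent: 0.9 × (-2.13 − 1.66) = -3.4110
1/(1 + e^{3.4110}) = 0.0320
P = 0.05 + 0.95 × 0.0320 = 0.0804

0.080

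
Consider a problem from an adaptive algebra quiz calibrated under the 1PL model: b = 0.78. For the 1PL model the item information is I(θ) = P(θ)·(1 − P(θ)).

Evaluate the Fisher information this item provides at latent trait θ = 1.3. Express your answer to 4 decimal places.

0.2338

P = 1/(1+e^{-0.5200}) = 0.6271
P(1−P) = 0.6271 × 0.3729 = 0.2338
I = P(1−P) = 0.23383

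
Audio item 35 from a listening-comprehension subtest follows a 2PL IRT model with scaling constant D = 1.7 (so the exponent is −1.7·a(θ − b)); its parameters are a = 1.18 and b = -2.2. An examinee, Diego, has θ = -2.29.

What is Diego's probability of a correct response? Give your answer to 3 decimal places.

P(θ) = 1 / (1 + exp(−D·a(θ − b)))
Exponent: 1.7 × 1.18 × (-2.29 − (-2.2)) = -0.1805
1/(1 + e^{0.1805}) = 0.4550
P = 0.4550

0.455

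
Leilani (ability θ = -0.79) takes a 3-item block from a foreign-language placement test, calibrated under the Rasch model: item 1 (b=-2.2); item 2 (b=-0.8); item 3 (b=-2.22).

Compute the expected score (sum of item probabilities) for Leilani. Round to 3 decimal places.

P(θ) = 1 / (1 + exp(−(θ − b)))
P_1 = 1/(1+e^{-1.4100}) = 0.8038
P_2 = 1/(1+e^{-0.0100}) = 0.5025
P_3 = 1/(1+e^{-1.4300}) = 0.8069
E[score] = 0.8038 + 0.5025 + 0.8069 = 2.1132

2.113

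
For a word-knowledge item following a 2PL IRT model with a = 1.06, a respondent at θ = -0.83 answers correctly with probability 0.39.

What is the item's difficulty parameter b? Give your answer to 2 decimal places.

-0.41

P(θ) = 1 / (1 + exp(−a(θ − b)))
logit(0.39) = ln(0.39/0.61) = -0.4473
b = θ − logit/(a) = -0.83 − (-0.4473)/1.0600 = -0.4080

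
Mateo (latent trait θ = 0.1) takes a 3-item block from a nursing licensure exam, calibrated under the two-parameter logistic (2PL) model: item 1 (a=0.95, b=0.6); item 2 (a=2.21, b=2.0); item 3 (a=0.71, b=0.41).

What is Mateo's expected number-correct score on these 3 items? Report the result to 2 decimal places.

P(θ) = 1 / (1 + exp(−a(θ − b)))
P_1 = 1/(1+e^{0.4750}) = 0.3834
P_2 = 1/(1+e^{4.1990}) = 0.0148
P_3 = 1/(1+e^{0.2201}) = 0.4452
E[score] = 0.3834 + 0.0148 + 0.4452 = 0.8434

0.84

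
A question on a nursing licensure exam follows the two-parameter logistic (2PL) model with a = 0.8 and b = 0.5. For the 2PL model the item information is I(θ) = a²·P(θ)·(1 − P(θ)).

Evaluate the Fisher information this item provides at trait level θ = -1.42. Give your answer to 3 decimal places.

P = 1/(1+e^{1.5360}) = 0.1771
P(1−P) = 0.1771 × 0.8229 = 0.1457
I = a² × P(1−P) = 0.8² × 0.1457 = 0.09328

0.093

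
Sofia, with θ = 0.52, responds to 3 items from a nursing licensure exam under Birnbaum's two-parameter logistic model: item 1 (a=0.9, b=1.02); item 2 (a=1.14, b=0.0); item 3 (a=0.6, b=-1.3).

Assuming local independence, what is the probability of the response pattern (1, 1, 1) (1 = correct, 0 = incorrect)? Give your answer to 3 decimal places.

P(θ) = 1 / (1 + exp(−a(θ − b)))
P_1 = 1/(1+e^{0.4500}) = 0.3894
P_2 = 1/(1+e^{-0.5928}) = 0.6440
P_3 = 1/(1+e^{-1.0920}) = 0.7488
L = P_1 × P_2 × P_3 = 0.3894 × 0.6440 × 0.7488 = 0.18775

0.188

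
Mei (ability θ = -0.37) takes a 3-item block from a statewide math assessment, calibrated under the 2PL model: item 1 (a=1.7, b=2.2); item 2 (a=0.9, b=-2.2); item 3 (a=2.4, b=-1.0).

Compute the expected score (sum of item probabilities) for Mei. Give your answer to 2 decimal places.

P(θ) = 1 / (1 + exp(−a(θ − b)))
P_1 = 1/(1+e^{4.3690}) = 0.0125
P_2 = 1/(1+e^{-1.6470}) = 0.8385
P_3 = 1/(1+e^{-1.5120}) = 0.8194
E[score] = 0.0125 + 0.8385 + 0.8194 = 1.6703

1.67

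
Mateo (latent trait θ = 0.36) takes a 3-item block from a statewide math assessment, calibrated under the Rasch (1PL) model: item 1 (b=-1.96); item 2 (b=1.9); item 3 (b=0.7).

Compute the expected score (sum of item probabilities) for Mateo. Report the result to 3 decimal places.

P(θ) = 1 / (1 + exp(−(θ − b)))
P_1 = 1/(1+e^{-2.3200}) = 0.9105
P_2 = 1/(1+e^{1.5400}) = 0.1765
P_3 = 1/(1+e^{0.3400}) = 0.4158
E[score] = 0.9105 + 0.1765 + 0.4158 = 1.5029

1.503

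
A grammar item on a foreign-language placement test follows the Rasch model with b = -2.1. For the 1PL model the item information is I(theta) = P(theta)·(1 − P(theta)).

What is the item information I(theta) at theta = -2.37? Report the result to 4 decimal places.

P = 1/(1+e^{0.2700}) = 0.4329
P(1−P) = 0.4329 × 0.5671 = 0.2455
I = P(1−P) = 0.24550

0.2455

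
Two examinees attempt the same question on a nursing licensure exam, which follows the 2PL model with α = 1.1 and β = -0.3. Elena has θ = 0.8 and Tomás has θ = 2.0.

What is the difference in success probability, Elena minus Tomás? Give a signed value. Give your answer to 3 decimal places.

P(θ) = 1 / (1 + exp(−α(θ − β)))
P(Elena) = 0.7703  [exponent 1.2100]
P(Tomás) = 0.9262  [exponent 2.5300]
Difference = 0.7703 − 0.9262 = -0.1559

-0.156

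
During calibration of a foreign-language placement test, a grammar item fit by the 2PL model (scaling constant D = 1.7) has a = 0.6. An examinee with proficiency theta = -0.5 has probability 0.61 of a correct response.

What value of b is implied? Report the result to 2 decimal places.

P(theta) = 1 / (1 + exp(−D·a(theta − b)))
logit(0.61) = ln(0.61/0.39) = 0.4473
b = theta − logit/(1.7·a) = -0.5 − 0.4473/1.0200 = -0.9385

-0.94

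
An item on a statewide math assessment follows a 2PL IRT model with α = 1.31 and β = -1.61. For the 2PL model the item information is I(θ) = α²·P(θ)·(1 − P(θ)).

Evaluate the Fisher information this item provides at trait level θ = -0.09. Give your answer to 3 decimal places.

P = 1/(1+e^{-1.9912}) = 0.8799
P(1−P) = 0.8799 × 0.1201 = 0.1057
I = α² × P(1−P) = 1.31² × 0.1057 = 0.18139

0.181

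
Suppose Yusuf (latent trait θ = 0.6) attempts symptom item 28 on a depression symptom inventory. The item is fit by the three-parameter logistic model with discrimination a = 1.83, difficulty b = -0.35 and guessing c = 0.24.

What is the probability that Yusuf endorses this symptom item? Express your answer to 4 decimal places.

0.8864

P(θ) = c + (1 − c) · 1 / (1 + exp(−a(θ − b)))
Exponent: 1.83 × (0.6 − (-0.35)) = 1.7385
1/(1 + e^{-1.7385}) = 0.8505
P = 0.24 + 0.76 × 0.8505 = 0.8864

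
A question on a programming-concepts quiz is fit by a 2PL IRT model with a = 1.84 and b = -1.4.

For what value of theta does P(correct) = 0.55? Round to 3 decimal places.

-1.291

P(theta) = 1 / (1 + exp(−a(theta − b)))
logit = ln(0.5500/0.4500) = 0.2007
theta = b + logit/(a) = -1.4 + 0.2007/1.8400 = -1.2909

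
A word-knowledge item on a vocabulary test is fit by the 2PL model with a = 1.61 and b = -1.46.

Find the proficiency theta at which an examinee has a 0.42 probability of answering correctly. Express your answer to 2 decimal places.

-1.66

P(theta) = 1 / (1 + exp(−a(theta − b)))
logit = ln(0.4200/0.5800) = -0.3228
theta = b + logit/(a) = -1.46 + (-0.3228)/1.6100 = -1.6605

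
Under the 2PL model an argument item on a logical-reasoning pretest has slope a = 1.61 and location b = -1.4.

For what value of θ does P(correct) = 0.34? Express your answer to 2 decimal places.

P(θ) = 1 / (1 + exp(−a(θ − b)))
logit = ln(0.3400/0.6600) = -0.6633
θ = b + logit/(a) = -1.4 + (-0.6633)/1.6100 = -1.8120

-1.81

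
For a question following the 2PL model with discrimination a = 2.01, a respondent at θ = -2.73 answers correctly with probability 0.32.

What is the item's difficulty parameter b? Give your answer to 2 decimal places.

P(θ) = 1 / (1 + exp(−a(θ − b)))
logit(0.32) = ln(0.32/0.68) = -0.7538
b = θ − logit/(a) = -2.73 − (-0.7538)/2.0100 = -2.3550

-2.35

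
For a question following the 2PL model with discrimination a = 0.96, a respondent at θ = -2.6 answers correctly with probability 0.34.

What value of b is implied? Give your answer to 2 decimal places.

-1.91

P(θ) = 1 / (1 + exp(−a(θ − b)))
logit(0.34) = ln(0.34/0.66) = -0.6633
b = θ − logit/(a) = -2.6 − (-0.6633)/0.9600 = -1.9091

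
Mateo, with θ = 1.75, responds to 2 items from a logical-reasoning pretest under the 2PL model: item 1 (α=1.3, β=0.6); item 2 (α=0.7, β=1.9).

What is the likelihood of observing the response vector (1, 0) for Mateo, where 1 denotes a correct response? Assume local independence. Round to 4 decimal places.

0.4298

P(θ) = 1 / (1 + exp(−α(θ − β)))
P_1 = 1/(1+e^{-1.4950}) = 0.8168
P_2 = 1/(1+e^{0.1050}) = 0.4738
L = P_1 × (1−P_2) = 0.8168 × 0.5262 = 0.42984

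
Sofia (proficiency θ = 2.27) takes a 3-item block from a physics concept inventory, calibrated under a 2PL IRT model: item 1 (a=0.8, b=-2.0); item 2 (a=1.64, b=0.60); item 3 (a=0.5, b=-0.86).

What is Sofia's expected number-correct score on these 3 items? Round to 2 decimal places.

2.73

P(θ) = 1 / (1 + exp(−a(θ − b)))
P_1 = 1/(1+e^{-3.4160}) = 0.9682
P_2 = 1/(1+e^{-2.7388}) = 0.9393
P_3 = 1/(1+e^{-1.5650}) = 0.8271
E[score] = 0.9682 + 0.9393 + 0.8271 = 2.7345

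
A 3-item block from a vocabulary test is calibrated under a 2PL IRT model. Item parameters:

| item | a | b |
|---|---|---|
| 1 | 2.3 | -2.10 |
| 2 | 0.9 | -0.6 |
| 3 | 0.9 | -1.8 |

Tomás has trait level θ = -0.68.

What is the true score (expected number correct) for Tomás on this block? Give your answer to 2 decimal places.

P(θ) = 1 / (1 + exp(−a(θ − b)))
P_1 = 1/(1+e^{-3.2660}) = 0.9632
P_2 = 1/(1+e^{0.0720}) = 0.4820
P_3 = 1/(1+e^{-1.0080}) = 0.7326
E[score] = 0.9632 + 0.4820 + 0.7326 = 2.1779

2.18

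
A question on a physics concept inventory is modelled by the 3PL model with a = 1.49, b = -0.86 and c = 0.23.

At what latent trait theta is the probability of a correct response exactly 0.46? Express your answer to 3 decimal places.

-1.433

P(theta) = c + (1 − c) · 1 / (1 + exp(−a(theta − b)))
Remove guessing floor: (0.46 − 0.23)/(1 − 0.23) = 0.2987
logit = ln(0.2987/0.7013) = -0.8535
theta = b + logit/(a) = -0.86 + (-0.8535)/1.4900 = -1.4328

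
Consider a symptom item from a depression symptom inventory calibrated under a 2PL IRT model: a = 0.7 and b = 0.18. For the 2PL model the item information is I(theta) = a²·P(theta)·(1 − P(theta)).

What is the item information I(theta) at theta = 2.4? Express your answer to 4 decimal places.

0.0706

P = 1/(1+e^{-1.5540}) = 0.8255
P(1−P) = 0.8255 × 0.1745 = 0.1441
I = a² × P(1−P) = 0.7² × 0.1441 = 0.07059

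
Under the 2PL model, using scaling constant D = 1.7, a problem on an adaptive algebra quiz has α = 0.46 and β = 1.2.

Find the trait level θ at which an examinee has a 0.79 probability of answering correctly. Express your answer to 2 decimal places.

P(θ) = 1 / (1 + exp(−D·α(θ − β)))
logit = ln(0.7900/0.2100) = 1.3249
θ = β + logit/(1.7·α) = 1.2 + 1.3249/0.7820 = 2.8943

2.89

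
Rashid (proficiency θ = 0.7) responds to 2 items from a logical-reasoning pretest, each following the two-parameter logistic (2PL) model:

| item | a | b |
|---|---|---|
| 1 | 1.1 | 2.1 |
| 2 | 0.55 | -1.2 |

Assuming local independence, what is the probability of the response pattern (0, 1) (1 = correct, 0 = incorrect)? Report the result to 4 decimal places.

0.6092

P(θ) = 1 / (1 + exp(−a(θ − b)))
P_1 = 1/(1+e^{1.5400}) = 0.1765
P_2 = 1/(1+e^{-1.0450}) = 0.7398
L = (1−P_1) × P_2 = 0.8235 × 0.7398 = 0.60921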